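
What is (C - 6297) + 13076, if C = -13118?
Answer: -6339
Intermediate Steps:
(C - 6297) + 13076 = (-13118 - 6297) + 13076 = -19415 + 13076 = -6339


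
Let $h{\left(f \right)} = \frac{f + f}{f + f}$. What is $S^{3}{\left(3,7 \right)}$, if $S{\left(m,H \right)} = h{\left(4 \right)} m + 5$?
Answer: $512$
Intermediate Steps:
$h{\left(f \right)} = 1$ ($h{\left(f \right)} = \frac{2 f}{2 f} = 2 f \frac{1}{2 f} = 1$)
$S{\left(m,H \right)} = 5 + m$ ($S{\left(m,H \right)} = 1 m + 5 = m + 5 = 5 + m$)
$S^{3}{\left(3,7 \right)} = \left(5 + 3\right)^{3} = 8^{3} = 512$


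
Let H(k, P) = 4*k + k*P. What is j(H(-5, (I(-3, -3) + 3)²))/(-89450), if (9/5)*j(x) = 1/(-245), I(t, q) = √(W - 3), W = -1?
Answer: 1/39447450 ≈ 2.5350e-8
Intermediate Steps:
I(t, q) = 2*I (I(t, q) = √(-1 - 3) = √(-4) = 2*I)
H(k, P) = 4*k + P*k
j(x) = -1/441 (j(x) = (5/9)/(-245) = (5/9)*(-1/245) = -1/441)
j(H(-5, (I(-3, -3) + 3)²))/(-89450) = -1/441/(-89450) = -1/441*(-1/89450) = 1/39447450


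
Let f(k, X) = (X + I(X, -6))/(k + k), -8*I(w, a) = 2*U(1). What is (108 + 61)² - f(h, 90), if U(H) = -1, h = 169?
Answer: 38614111/1352 ≈ 28561.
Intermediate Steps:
I(w, a) = ¼ (I(w, a) = -(-1)/4 = -⅛*(-2) = ¼)
f(k, X) = (¼ + X)/(2*k) (f(k, X) = (X + ¼)/(k + k) = (¼ + X)/((2*k)) = (¼ + X)*(1/(2*k)) = (¼ + X)/(2*k))
(108 + 61)² - f(h, 90) = (108 + 61)² - (1 + 4*90)/(8*169) = 169² - (1 + 360)/(8*169) = 28561 - 361/(8*169) = 28561 - 1*361/1352 = 28561 - 361/1352 = 38614111/1352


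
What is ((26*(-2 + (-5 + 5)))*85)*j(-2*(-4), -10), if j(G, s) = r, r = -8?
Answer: 35360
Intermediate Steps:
j(G, s) = -8
((26*(-2 + (-5 + 5)))*85)*j(-2*(-4), -10) = ((26*(-2 + (-5 + 5)))*85)*(-8) = ((26*(-2 + 0))*85)*(-8) = ((26*(-2))*85)*(-8) = -52*85*(-8) = -4420*(-8) = 35360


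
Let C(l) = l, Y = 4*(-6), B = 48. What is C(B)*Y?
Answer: -1152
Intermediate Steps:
Y = -24
C(B)*Y = 48*(-24) = -1152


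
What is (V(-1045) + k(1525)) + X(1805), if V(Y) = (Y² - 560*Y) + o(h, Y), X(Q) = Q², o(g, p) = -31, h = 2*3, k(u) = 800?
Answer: 4936019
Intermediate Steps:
h = 6
V(Y) = -31 + Y² - 560*Y (V(Y) = (Y² - 560*Y) - 31 = -31 + Y² - 560*Y)
(V(-1045) + k(1525)) + X(1805) = ((-31 + (-1045)² - 560*(-1045)) + 800) + 1805² = ((-31 + 1092025 + 585200) + 800) + 3258025 = (1677194 + 800) + 3258025 = 1677994 + 3258025 = 4936019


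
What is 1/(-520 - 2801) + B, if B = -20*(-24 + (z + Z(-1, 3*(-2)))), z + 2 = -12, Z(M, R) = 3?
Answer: 2324699/3321 ≈ 700.00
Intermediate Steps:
z = -14 (z = -2 - 12 = -14)
B = 700 (B = -20*(-24 + (-14 + 3)) = -20*(-24 - 11) = -20*(-35) = 700)
1/(-520 - 2801) + B = 1/(-520 - 2801) + 700 = 1/(-3321) + 700 = -1/3321 + 700 = 2324699/3321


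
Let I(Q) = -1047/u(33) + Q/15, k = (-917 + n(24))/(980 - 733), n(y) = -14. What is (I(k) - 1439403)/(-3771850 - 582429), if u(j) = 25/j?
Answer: 1404765659/4245422025 ≈ 0.33089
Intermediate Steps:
k = -49/13 (k = (-917 - 14)/(980 - 733) = -931/247 = -931*1/247 = -49/13 ≈ -3.7692)
I(Q) = -34551/25 + Q/15 (I(Q) = -1047/(25/33) + Q/15 = -1047/(25*(1/33)) + Q*(1/15) = -1047/25/33 + Q/15 = -1047*33/25 + Q/15 = -34551/25 + Q/15)
(I(k) - 1439403)/(-3771850 - 582429) = ((-34551/25 + (1/15)*(-49/13)) - 1439403)/(-3771850 - 582429) = ((-34551/25 - 49/195) - 1439403)/(-4354279) = (-1347734/975 - 1439403)*(-1/4354279) = -1404765659/975*(-1/4354279) = 1404765659/4245422025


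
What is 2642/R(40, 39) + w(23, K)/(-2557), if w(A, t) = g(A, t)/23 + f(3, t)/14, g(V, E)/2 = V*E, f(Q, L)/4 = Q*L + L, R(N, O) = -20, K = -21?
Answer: -3377137/25570 ≈ -132.07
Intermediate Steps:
f(Q, L) = 4*L + 4*L*Q (f(Q, L) = 4*(Q*L + L) = 4*(L*Q + L) = 4*(L + L*Q) = 4*L + 4*L*Q)
g(V, E) = 2*E*V (g(V, E) = 2*(V*E) = 2*(E*V) = 2*E*V)
w(A, t) = 8*t/7 + 2*A*t/23 (w(A, t) = (2*t*A)/23 + (4*t*(1 + 3))/14 = (2*A*t)*(1/23) + (4*t*4)*(1/14) = 2*A*t/23 + (16*t)*(1/14) = 2*A*t/23 + 8*t/7 = 8*t/7 + 2*A*t/23)
2642/R(40, 39) + w(23, K)/(-2557) = 2642/(-20) + ((2/161)*(-21)*(92 + 7*23))/(-2557) = 2642*(-1/20) + ((2/161)*(-21)*(92 + 161))*(-1/2557) = -1321/10 + ((2/161)*(-21)*253)*(-1/2557) = -1321/10 - 66*(-1/2557) = -1321/10 + 66/2557 = -3377137/25570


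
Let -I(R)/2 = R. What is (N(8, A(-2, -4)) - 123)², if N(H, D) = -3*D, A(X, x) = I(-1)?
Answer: 16641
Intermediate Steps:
I(R) = -2*R
A(X, x) = 2 (A(X, x) = -2*(-1) = 2)
(N(8, A(-2, -4)) - 123)² = (-3*2 - 123)² = (-6 - 123)² = (-129)² = 16641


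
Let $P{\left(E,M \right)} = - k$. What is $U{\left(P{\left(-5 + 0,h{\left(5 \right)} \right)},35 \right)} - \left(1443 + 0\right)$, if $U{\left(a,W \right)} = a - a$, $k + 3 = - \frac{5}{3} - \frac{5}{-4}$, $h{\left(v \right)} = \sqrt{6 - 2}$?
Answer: $-1443$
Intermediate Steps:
$h{\left(v \right)} = 2$ ($h{\left(v \right)} = \sqrt{4} = 2$)
$k = - \frac{41}{12}$ ($k = -3 - \left(- \frac{5}{4} + \frac{5}{3}\right) = -3 - \frac{5}{12} = - \frac{41}{12} \approx -3.4167$)
$P{\left(E,M \right)} = \frac{41}{12}$ ($P{\left(E,M \right)} = \left(-1\right) \left(- \frac{41}{12}\right) = \frac{41}{12}$)
$U{\left(a,W \right)} = 0$
$U{\left(P{\left(-5 + 0,h{\left(5 \right)} \right)},35 \right)} - \left(1443 + 0\right) = 0 - \left(1443 + 0\right) = 0 - 1443 = -1443$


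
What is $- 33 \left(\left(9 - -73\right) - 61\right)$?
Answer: $-693$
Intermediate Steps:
$- 33 \left(\left(9 - -73\right) - 61\right) = - 33 \left(\left(9 + 73\right) - 61\right) = - 33 \left(82 - 61\right) = \left(-33\right) 21 = -693$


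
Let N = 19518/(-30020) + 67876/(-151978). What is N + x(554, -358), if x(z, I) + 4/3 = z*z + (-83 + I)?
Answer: 1048683141400597/3421784670 ≈ 3.0647e+5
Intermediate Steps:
N = -1250986031/1140594890 (N = 19518*(-1/30020) + 67876*(-1/151978) = -9759/15010 - 33938/75989 = -1250986031/1140594890 ≈ -1.0968)
x(z, I) = -253/3 + I + z² (x(z, I) = -4/3 + (z*z + (-83 + I)) = -4/3 + (z² + (-83 + I)) = -4/3 + (-83 + I + z²) = -253/3 + I + z²)
N + x(554, -358) = -1250986031/1140594890 + (-253/3 - 358 + 554²) = -1250986031/1140594890 + (-253/3 - 358 + 306916) = -1250986031/1140594890 + 919421/3 = 1048683141400597/3421784670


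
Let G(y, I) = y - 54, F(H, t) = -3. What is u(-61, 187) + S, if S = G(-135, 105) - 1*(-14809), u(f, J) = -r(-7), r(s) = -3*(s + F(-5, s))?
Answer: 14590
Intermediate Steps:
G(y, I) = -54 + y
r(s) = 9 - 3*s (r(s) = -3*(s - 3) = -3*(-3 + s) = 9 - 3*s)
u(f, J) = -30 (u(f, J) = -(9 - 3*(-7)) = -(9 + 21) = -1*30 = -30)
S = 14620 (S = (-54 - 135) - 1*(-14809) = -189 + 14809 = 14620)
u(-61, 187) + S = -30 + 14620 = 14590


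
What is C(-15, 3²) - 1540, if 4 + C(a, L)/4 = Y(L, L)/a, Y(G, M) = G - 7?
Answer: -23348/15 ≈ -1556.5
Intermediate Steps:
Y(G, M) = -7 + G
C(a, L) = -16 + 4*(-7 + L)/a (C(a, L) = -16 + 4*((-7 + L)/a) = -16 + 4*(-7 + L)/a)
C(-15, 3²) - 1540 = 4*(-7 + 3² - 4*(-15))/(-15) - 1540 = 4*(-1/15)*(-7 + 9 + 60) - 1540 = 4*(-1/15)*62 - 1540 = -248/15 - 1540 = -23348/15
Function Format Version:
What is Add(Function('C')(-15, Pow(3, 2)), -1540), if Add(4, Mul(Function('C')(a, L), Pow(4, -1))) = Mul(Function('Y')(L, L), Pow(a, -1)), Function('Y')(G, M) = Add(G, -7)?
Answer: Rational(-23348, 15) ≈ -1556.5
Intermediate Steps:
Function('Y')(G, M) = Add(-7, G)
Function('C')(a, L) = Add(-16, Mul(4, Pow(a, -1), Add(-7, L))) (Function('C')(a, L) = Add(-16, Mul(4, Mul(Add(-7, L), Pow(a, -1)))) = Add(-16, Mul(4, Mul(Pow(a, -1), Add(-7, L)))) = Add(-16, Mul(4, Pow(a, -1), Add(-7, L))))
Add(Function('C')(-15, Pow(3, 2)), -1540) = Add(Mul(4, Pow(-15, -1), Add(-7, Pow(3, 2), Mul(-4, -15))), -1540) = Add(Mul(4, Rational(-1, 15), Add(-7, 9, 60)), -1540) = Add(Mul(4, Rational(-1, 15), 62), -1540) = Add(Rational(-248, 15), -1540) = Rational(-23348, 15)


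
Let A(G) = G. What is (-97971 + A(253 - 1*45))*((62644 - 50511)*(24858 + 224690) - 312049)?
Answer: -295972969271105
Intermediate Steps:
(-97971 + A(253 - 1*45))*((62644 - 50511)*(24858 + 224690) - 312049) = (-97971 + (253 - 1*45))*((62644 - 50511)*(24858 + 224690) - 312049) = (-97971 + (253 - 45))*(12133*249548 - 312049) = (-97971 + 208)*(3027765884 - 312049) = -97763*3027453835 = -295972969271105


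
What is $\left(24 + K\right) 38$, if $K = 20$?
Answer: $1672$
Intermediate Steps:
$\left(24 + K\right) 38 = \left(24 + 20\right) 38 = 44 \cdot 38 = 1672$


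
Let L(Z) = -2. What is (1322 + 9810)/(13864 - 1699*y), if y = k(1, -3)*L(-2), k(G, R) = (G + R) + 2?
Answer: 2783/3466 ≈ 0.80294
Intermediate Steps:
k(G, R) = 2 + G + R
y = 0 (y = (2 + 1 - 3)*(-2) = 0*(-2) = 0)
(1322 + 9810)/(13864 - 1699*y) = (1322 + 9810)/(13864 - 1699*0) = 11132/(13864 + 0) = 11132/13864 = 11132*(1/13864) = 2783/3466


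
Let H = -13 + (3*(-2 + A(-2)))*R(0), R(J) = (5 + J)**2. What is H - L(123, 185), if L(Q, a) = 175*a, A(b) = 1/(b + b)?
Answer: -130227/4 ≈ -32557.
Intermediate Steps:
A(b) = 1/(2*b)
H = -727/4 (H = -13 + (3*(-2 + (1/2)/(-2)))*(5 + 0)**2 = -13 + (3*(-2 + (1/2)*(-1/2)))*5**2 = -13 + (3*(-2 - 1/4))*25 = -13 + (3*(-9/4))*25 = -13 - 27/4*25 = -13 - 675/4 = -727/4 ≈ -181.75)
H - L(123, 185) = -727/4 - 175*185 = -727/4 - 1*32375 = -727/4 - 32375 = -130227/4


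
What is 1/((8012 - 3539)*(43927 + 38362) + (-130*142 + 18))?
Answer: 1/368060255 ≈ 2.7169e-9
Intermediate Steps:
1/((8012 - 3539)*(43927 + 38362) + (-130*142 + 18)) = 1/(4473*82289 + (-18460 + 18)) = 1/(368078697 - 18442) = 1/368060255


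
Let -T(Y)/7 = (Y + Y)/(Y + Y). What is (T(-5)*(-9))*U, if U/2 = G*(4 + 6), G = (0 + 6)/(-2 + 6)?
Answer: 1890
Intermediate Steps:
T(Y) = -7 (T(Y) = -7*(Y + Y)/(Y + Y) = -7*2*Y/(2*Y) = -7*2*Y*1/(2*Y) = -7*1 = -7)
G = 3/2 (G = 6/4 = 6*(¼) = 3/2 ≈ 1.5000)
U = 30 (U = 2*(3*(4 + 6)/2) = 2*((3/2)*10) = 2*15 = 30)
(T(-5)*(-9))*U = -7*(-9)*30 = 63*30 = 1890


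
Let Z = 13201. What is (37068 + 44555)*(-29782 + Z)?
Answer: -1353390963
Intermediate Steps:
(37068 + 44555)*(-29782 + Z) = (37068 + 44555)*(-29782 + 13201) = 81623*(-16581) = -1353390963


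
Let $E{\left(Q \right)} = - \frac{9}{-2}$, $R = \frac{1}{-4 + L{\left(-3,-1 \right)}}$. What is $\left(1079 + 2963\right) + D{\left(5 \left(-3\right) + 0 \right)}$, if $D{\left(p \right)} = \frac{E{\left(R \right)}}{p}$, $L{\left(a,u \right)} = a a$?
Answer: $\frac{40417}{10} \approx 4041.7$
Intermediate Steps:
$L{\left(a,u \right)} = a^{2}$
$R = \frac{1}{5}$ ($R = \frac{1}{-4 + \left(-3\right)^{2}} = \frac{1}{-4 + 9} = \frac{1}{5} \approx 0.2$)
$E{\left(Q \right)} = \frac{9}{2}$ ($E{\left(Q \right)} = \left(-9\right) \left(- \frac{1}{2}\right) = \frac{9}{2}$)
$D{\left(p \right)} = \frac{9}{2 p}$
$\left(1079 + 2963\right) + D{\left(5 \left(-3\right) + 0 \right)} = \left(1079 + 2963\right) + \frac{9}{2 \left(5 \left(-3\right) + 0\right)} = 4042 + \frac{9}{2 \left(-15 + 0\right)} = 4042 + \frac{9}{2 \left(-15\right)} = 4042 + \frac{9}{2} \left(- \frac{1}{15}\right) = 4042 - \frac{3}{10} = \frac{40417}{10}$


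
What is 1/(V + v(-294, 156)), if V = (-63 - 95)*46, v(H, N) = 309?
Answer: -1/6959 ≈ -0.00014370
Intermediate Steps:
V = -7268 (V = -158*46 = -7268)
1/(V + v(-294, 156)) = 1/(-7268 + 309) = 1/(-6959) = -1/6959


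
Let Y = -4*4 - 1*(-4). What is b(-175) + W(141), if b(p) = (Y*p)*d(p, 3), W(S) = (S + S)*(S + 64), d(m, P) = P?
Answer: 64110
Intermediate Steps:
Y = -12 (Y = -16 + 4 = -12)
W(S) = 2*S*(64 + S) (W(S) = (2*S)*(64 + S) = 2*S*(64 + S))
b(p) = -36*p (b(p) = -12*p*3 = -36*p)
b(-175) + W(141) = -36*(-175) + 2*141*(64 + 141) = 6300 + 2*141*205 = 6300 + 57810 = 64110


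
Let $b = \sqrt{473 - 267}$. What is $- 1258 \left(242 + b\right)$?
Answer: $-304436 - 1258 \sqrt{206} \approx -3.2249 \cdot 10^{5}$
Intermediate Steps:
$b = \sqrt{206} \approx 14.353$
$- 1258 \left(242 + b\right) = - 1258 \left(242 + \sqrt{206}\right) = -304436 - 1258 \sqrt{206}$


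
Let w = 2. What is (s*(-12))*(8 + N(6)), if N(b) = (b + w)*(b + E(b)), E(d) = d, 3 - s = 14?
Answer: 13728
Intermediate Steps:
s = -11 (s = 3 - 1*14 = 3 - 14 = -11)
N(b) = 2*b*(2 + b) (N(b) = (b + 2)*(b + b) = (2 + b)*(2*b) = 2*b*(2 + b))
(s*(-12))*(8 + N(6)) = (-11*(-12))*(8 + 2*6*(2 + 6)) = 132*(8 + 2*6*8) = 132*(8 + 96) = 132*104 = 13728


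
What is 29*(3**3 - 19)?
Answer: 232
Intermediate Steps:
29*(3**3 - 19) = 29*(27 - 19) = 29*8 = 232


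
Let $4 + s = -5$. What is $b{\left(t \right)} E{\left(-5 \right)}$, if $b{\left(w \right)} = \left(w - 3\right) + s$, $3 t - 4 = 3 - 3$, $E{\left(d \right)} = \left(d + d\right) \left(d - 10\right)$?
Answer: $-1600$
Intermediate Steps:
$E{\left(d \right)} = 2 d \left(-10 + d\right)$
$t = \frac{4}{3}$ ($t = \frac{4}{3} + \frac{3 - 3}{3} = \frac{4}{3} + \frac{1}{3} \cdot 0 = \frac{4}{3} + 0 = \frac{4}{3} \approx 1.3333$)
$s = -9$ ($s = -4 - 5 = -9$)
$b{\left(w \right)} = -12 + w$ ($b{\left(w \right)} = \left(w - 3\right) - 9 = \left(-3 + w\right) - 9 = -12 + w$)
$b{\left(t \right)} E{\left(-5 \right)} = \left(-12 + \frac{4}{3}\right) 2 \left(-5\right) \left(-10 - 5\right) = - \frac{32 \cdot 2 \left(-5\right) \left(-15\right)}{3} = \left(- \frac{32}{3}\right) 150 = -1600$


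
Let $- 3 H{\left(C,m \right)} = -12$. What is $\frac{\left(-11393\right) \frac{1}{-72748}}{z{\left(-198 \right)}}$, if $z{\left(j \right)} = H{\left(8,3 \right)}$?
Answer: $\frac{11393}{290992} \approx 0.039152$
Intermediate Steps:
$H{\left(C,m \right)} = 4$ ($H{\left(C,m \right)} = \left(- \frac{1}{3}\right) \left(-12\right) = 4$)
$z{\left(j \right)} = 4$
$\frac{\left(-11393\right) \frac{1}{-72748}}{z{\left(-198 \right)}} = \frac{\left(-11393\right) \frac{1}{-72748}}{4} = \left(-11393\right) \left(- \frac{1}{72748}\right) \frac{1}{4} = \frac{11393}{72748} \cdot \frac{1}{4} = \frac{11393}{290992}$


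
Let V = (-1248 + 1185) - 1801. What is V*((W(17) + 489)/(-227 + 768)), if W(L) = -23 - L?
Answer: -836936/541 ≈ -1547.0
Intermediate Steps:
V = -1864 (V = -63 - 1801 = -1864)
V*((W(17) + 489)/(-227 + 768)) = -1864*((-23 - 1*17) + 489)/(-227 + 768) = -1864*((-23 - 17) + 489)/541 = -1864*(-40 + 489)/541 = -836936/541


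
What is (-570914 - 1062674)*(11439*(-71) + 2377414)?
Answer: -2556965449060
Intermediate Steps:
(-570914 - 1062674)*(11439*(-71) + 2377414) = -1633588*(-812169 + 2377414) = -1633588*1565245 = -2556965449060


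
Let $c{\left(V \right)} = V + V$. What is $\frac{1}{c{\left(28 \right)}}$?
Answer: $\frac{1}{56} \approx 0.017857$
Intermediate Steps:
$c{\left(V \right)} = 2 V$
$\frac{1}{c{\left(28 \right)}} = \frac{1}{2 \cdot 28} = \frac{1}{56}$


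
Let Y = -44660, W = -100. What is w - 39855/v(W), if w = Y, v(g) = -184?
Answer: -8177585/184 ≈ -44443.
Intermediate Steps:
w = -44660
w - 39855/v(W) = -44660 - 39855/(-184) = -44660 - 39855*(-1)/184 = -44660 - 1*(-39855/184) = -44660 + 39855/184 = -8177585/184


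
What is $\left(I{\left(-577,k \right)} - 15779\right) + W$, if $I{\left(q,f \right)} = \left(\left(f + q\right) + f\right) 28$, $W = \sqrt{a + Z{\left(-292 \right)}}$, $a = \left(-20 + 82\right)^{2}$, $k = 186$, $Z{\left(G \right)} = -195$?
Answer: $-21519 + \sqrt{3649} \approx -21459.0$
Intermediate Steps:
$a = 3844$ ($a = 62^{2} = 3844$)
$W = \sqrt{3649}$ ($W = \sqrt{3844 - 195} = \sqrt{3649} \approx 60.407$)
$I{\left(q,f \right)} = 28 q + 56 f$ ($I{\left(q,f \right)} = \left(q + 2 f\right) 28 = 28 q + 56 f$)
$\left(I{\left(-577,k \right)} - 15779\right) + W = \left(\left(28 \left(-577\right) + 56 \cdot 186\right) - 15779\right) + \sqrt{3649} = \left(\left(-16156 + 10416\right) - 15779\right) + \sqrt{3649} = \left(-5740 - 15779\right) + \sqrt{3649} = -21519 + \sqrt{3649}$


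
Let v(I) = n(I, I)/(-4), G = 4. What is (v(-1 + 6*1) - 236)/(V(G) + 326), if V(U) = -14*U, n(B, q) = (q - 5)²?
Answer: -118/135 ≈ -0.87407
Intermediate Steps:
n(B, q) = (-5 + q)²
v(I) = -(-5 + I)²/4 (v(I) = (-5 + I)²/(-4) = (-5 + I)²*(-¼) = -(-5 + I)²/4)
(v(-1 + 6*1) - 236)/(V(G) + 326) = (-(-5 + (-1 + 6*1))²/4 - 236)/(-14*4 + 326) = (-(-5 + (-1 + 6))²/4 - 236)/(-56 + 326) = (-(-5 + 5)²/4 - 236)/270 = (-¼*0² - 236)*(1/270) = (-¼*0 - 236)*(1/270) = (0 - 236)*(1/270) = -236*1/270 = -118/135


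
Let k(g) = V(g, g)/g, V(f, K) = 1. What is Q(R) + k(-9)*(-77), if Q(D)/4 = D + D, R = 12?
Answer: 941/9 ≈ 104.56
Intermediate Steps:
Q(D) = 8*D (Q(D) = 4*(D + D) = 4*(2*D) = 8*D)
k(g) = 1/g
Q(R) + k(-9)*(-77) = 8*12 - 77/(-9) = 96 - ⅑*(-77) = 96 + 77/9 = 941/9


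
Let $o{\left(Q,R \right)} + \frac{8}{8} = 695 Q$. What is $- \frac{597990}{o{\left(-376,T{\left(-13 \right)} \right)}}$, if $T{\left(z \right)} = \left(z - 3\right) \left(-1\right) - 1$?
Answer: $\frac{199330}{87107} \approx 2.2883$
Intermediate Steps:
$T{\left(z \right)} = 2 - z$ ($T{\left(z \right)} = \left(-3 + z\right) \left(-1\right) - 1 = \left(3 - z\right) - 1 = 2 - z$)
$o{\left(Q,R \right)} = -1 + 695 Q$
$- \frac{597990}{o{\left(-376,T{\left(-13 \right)} \right)}} = - \frac{597990}{-1 + 695 \left(-376\right)} = - \frac{597990}{-1 - 261320} = - \frac{597990}{-261321} = \left(-597990\right) \left(- \frac{1}{261321}\right) = \frac{199330}{87107}$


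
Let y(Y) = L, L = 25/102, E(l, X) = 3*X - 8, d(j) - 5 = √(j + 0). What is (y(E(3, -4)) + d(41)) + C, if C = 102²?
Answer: 1061743/102 + √41 ≈ 10416.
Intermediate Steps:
d(j) = 5 + √j (d(j) = 5 + √(j + 0) = 5 + √j)
E(l, X) = -8 + 3*X
C = 10404
L = 25/102 (L = 25*(1/102) = 25/102 ≈ 0.24510)
y(Y) = 25/102
(y(E(3, -4)) + d(41)) + C = (25/102 + (5 + √41)) + 10404 = (535/102 + √41) + 10404 = 1061743/102 + √41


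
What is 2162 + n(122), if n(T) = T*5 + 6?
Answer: 2778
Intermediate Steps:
n(T) = 6 + 5*T (n(T) = 5*T + 6 = 6 + 5*T)
2162 + n(122) = 2162 + (6 + 5*122) = 2162 + (6 + 610) = 2162 + 616 = 2778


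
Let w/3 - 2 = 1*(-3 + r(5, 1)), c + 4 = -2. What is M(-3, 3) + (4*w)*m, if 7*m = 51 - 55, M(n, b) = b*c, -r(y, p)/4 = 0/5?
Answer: -78/7 ≈ -11.143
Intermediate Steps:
c = -6 (c = -4 - 2 = -6)
r(y, p) = 0 (r(y, p) = -0/5 = -4*0 = 0)
M(n, b) = -6*b (M(n, b) = b*(-6) = -6*b)
m = -4/7 (m = (51 - 55)/7 = (1/7)*(-4) = -4/7 ≈ -0.57143)
w = -3 (w = 6 + 3*(1*(-3 + 0)) = 6 + 3*(1*(-3)) = 6 + 3*(-3) = 6 - 9 = -3)
M(-3, 3) + (4*w)*m = -6*3 + (4*(-3))*(-4/7) = -18 - 12*(-4/7) = -18 + 48/7 = -78/7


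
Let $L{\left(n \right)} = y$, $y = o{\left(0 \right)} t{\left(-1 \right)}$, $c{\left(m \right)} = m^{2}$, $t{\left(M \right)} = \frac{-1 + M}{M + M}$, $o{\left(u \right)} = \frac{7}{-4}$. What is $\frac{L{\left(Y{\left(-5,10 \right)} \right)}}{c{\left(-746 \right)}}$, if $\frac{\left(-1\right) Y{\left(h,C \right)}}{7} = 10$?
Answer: $- \frac{7}{2226064} \approx -3.1446 \cdot 10^{-6}$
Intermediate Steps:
$Y{\left(h,C \right)} = -70$ ($Y{\left(h,C \right)} = \left(-7\right) 10 = -70$)
$o{\left(u \right)} = - \frac{7}{4}$ ($o{\left(u \right)} = 7 \left(- \frac{1}{4}\right) = - \frac{7}{4}$)
$t{\left(M \right)} = \frac{-1 + M}{2 M}$
$y = - \frac{7}{4}$ ($y = - \frac{7 \frac{-1 - 1}{2 \left(-1\right)}}{4} = - \frac{7 \cdot \frac{1}{2} \left(-1\right) \left(-2\right)}{4} = \left(- \frac{7}{4}\right) 1 = - \frac{7}{4} \approx -1.75$)
$L{\left(n \right)} = - \frac{7}{4}$
$\frac{L{\left(Y{\left(-5,10 \right)} \right)}}{c{\left(-746 \right)}} = - \frac{7}{4 \left(-746\right)^{2}} = - \frac{7}{4 \cdot 556516} = \left(- \frac{7}{4}\right) \frac{1}{556516} = - \frac{7}{2226064}$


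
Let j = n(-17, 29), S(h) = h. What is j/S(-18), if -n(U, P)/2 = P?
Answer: 29/9 ≈ 3.2222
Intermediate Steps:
n(U, P) = -2*P
j = -58 (j = -2*29 = -58)
j/S(-18) = -58/(-18) = -58*(-1/18) = 29/9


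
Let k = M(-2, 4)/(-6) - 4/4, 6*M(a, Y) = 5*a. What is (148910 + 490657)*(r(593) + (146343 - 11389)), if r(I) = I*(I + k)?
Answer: 621882617135/2 ≈ 3.1094e+11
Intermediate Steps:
M(a, Y) = 5*a/6 (M(a, Y) = (5*a)/6 = 5*a/6)
k = -13/18 (k = ((⅚)*(-2))/(-6) - 4/4 = -5/3*(-⅙) - 4*¼ = 5/18 - 1 = -13/18 ≈ -0.72222)
r(I) = I*(-13/18 + I) (r(I) = I*(I - 13/18) = I*(-13/18 + I))
(148910 + 490657)*(r(593) + (146343 - 11389)) = (148910 + 490657)*((1/18)*593*(-13 + 18*593) + (146343 - 11389)) = 639567*((1/18)*593*(-13 + 10674) + 134954) = 639567*((1/18)*593*10661 + 134954) = 639567*(6321973/18 + 134954) = 639567*(8751145/18) = 621882617135/2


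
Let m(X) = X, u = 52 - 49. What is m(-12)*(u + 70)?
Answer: -876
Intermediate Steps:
u = 3
m(-12)*(u + 70) = -12*(3 + 70) = -12*73 = -876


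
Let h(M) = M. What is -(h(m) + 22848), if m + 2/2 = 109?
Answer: -22956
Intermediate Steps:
m = 108 (m = -1 + 109 = 108)
-(h(m) + 22848) = -(108 + 22848) = -1*22956 = -22956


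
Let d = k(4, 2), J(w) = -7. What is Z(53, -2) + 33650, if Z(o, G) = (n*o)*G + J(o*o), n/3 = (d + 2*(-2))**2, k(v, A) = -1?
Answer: 25693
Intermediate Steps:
d = -1
n = 75 (n = 3*(-1 + 2*(-2))**2 = 3*(-1 - 4)**2 = 3*(-5)**2 = 3*25 = 75)
Z(o, G) = -7 + 75*G*o (Z(o, G) = (75*o)*G - 7 = 75*G*o - 7 = -7 + 75*G*o)
Z(53, -2) + 33650 = (-7 + 75*(-2)*53) + 33650 = (-7 - 7950) + 33650 = -7957 + 33650 = 25693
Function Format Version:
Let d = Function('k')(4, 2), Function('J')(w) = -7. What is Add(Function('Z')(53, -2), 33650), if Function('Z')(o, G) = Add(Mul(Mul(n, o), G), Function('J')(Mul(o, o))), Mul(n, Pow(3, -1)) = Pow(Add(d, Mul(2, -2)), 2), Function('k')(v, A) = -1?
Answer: 25693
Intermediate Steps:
d = -1
n = 75 (n = Mul(3, Pow(Add(-1, Mul(2, -2)), 2)) = Mul(3, Pow(Add(-1, -4), 2)) = Mul(3, Pow(-5, 2)) = Mul(3, 25) = 75)
Function('Z')(o, G) = Add(-7, Mul(75, G, o)) (Function('Z')(o, G) = Add(Mul(Mul(75, o), G), -7) = Add(Mul(75, G, o), -7) = Add(-7, Mul(75, G, o)))
Add(Function('Z')(53, -2), 33650) = Add(Add(-7, Mul(75, -2, 53)), 33650) = Add(Add(-7, -7950), 33650) = Add(-7957, 33650) = 25693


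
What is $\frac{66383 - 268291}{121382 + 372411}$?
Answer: $- \frac{201908}{493793} \approx -0.40889$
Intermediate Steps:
$\frac{66383 - 268291}{121382 + 372411} = - \frac{201908}{493793}$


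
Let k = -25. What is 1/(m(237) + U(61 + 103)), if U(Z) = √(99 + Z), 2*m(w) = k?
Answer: 50/427 + 4*√263/427 ≈ 0.26901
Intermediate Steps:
m(w) = -25/2 (m(w) = (½)*(-25) = -25/2)
1/(m(237) + U(61 + 103)) = 1/(-25/2 + √(99 + (61 + 103))) = 1/(-25/2 + √(99 + 164)) = 1/(-25/2 + √263)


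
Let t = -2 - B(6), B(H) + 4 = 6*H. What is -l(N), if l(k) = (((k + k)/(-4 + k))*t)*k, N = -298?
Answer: -3019336/151 ≈ -19996.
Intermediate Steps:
B(H) = -4 + 6*H
t = -34 (t = -2 - (-4 + 6*6) = -2 - (-4 + 36) = -2 - 1*32 = -2 - 32 = -34)
l(k) = -68*k²/(-4 + k) (l(k) = (((k + k)/(-4 + k))*(-34))*k = (((2*k)/(-4 + k))*(-34))*k = ((2*k/(-4 + k))*(-34))*k = (-68*k/(-4 + k))*k = -68*k²/(-4 + k))
-l(N) = -(-68)*(-298)²/(-4 - 298) = -(-68)*88804/(-302) = -(-68)*88804*(-1)/302 = -1*3019336/151 = -3019336/151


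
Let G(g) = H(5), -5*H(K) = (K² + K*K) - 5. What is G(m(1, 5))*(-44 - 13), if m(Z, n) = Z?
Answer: 513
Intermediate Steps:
H(K) = 1 - 2*K²/5 (H(K) = -((K² + K*K) - 5)/5 = -((K² + K²) - 5)/5 = -(2*K² - 5)/5 = -(-5 + 2*K²)/5 = 1 - 2*K²/5)
G(g) = -9 (G(g) = 1 - ⅖*5² = 1 - ⅖*25 = 1 - 10 = -9)
G(m(1, 5))*(-44 - 13) = -9*(-44 - 13) = -9*(-57) = 513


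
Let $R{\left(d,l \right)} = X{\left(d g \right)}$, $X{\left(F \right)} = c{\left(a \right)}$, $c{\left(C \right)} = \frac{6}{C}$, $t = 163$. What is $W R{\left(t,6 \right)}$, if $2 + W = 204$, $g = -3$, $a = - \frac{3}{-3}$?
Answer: $1212$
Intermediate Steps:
$a = 1$ ($a = \left(-3\right) \left(- \frac{1}{3}\right) = 1$)
$W = 202$ ($W = -2 + 204 = 202$)
$X{\left(F \right)} = 6$ ($X{\left(F \right)} = \frac{6}{1} = 6 \cdot 1 = 6$)
$R{\left(d,l \right)} = 6$
$W R{\left(t,6 \right)} = 202 \cdot 6 = 1212$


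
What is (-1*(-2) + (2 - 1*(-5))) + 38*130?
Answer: 4949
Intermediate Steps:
(-1*(-2) + (2 - 1*(-5))) + 38*130 = (2 + (2 + 5)) + 4940 = (2 + 7) + 4940 = 9 + 4940 = 4949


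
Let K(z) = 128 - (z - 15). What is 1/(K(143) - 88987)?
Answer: -1/88987 ≈ -1.1238e-5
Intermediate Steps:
K(z) = 143 - z (K(z) = 128 - (-15 + z) = 128 + (15 - z) = 143 - z)
1/(K(143) - 88987) = 1/((143 - 1*143) - 88987) = 1/((143 - 143) - 88987) = 1/(0 - 88987) = 1/(-88987) = -1/88987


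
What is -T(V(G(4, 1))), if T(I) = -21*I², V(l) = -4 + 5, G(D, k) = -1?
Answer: 21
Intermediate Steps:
V(l) = 1
-T(V(G(4, 1))) = -(-21)*1² = -(-21) = -1*(-21) = 21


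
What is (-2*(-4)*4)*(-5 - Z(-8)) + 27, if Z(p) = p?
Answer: 123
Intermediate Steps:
(-2*(-4)*4)*(-5 - Z(-8)) + 27 = (-2*(-4)*4)*(-5 - 1*(-8)) + 27 = (8*4)*(-5 + 8) + 27 = 32*3 + 27 = 96 + 27 = 123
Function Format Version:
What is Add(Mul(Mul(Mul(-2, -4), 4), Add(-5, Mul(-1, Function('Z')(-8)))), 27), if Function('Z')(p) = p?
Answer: 123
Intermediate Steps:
Add(Mul(Mul(Mul(-2, -4), 4), Add(-5, Mul(-1, Function('Z')(-8)))), 27) = Add(Mul(Mul(Mul(-2, -4), 4), Add(-5, Mul(-1, -8))), 27) = Add(Mul(Mul(8, 4), Add(-5, 8)), 27) = Add(Mul(32, 3), 27) = Add(96, 27) = 123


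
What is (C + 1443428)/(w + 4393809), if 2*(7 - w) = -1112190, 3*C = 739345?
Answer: 5069629/14849733 ≈ 0.34140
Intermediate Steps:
C = 739345/3 (C = (1/3)*739345 = 739345/3 ≈ 2.4645e+5)
w = 556102 (w = 7 - 1/2*(-1112190) = 7 + 556095 = 556102)
(C + 1443428)/(w + 4393809) = (739345/3 + 1443428)/(556102 + 4393809) = (5069629/3)/4949911 = (5069629/3)*(1/4949911) = 5069629/14849733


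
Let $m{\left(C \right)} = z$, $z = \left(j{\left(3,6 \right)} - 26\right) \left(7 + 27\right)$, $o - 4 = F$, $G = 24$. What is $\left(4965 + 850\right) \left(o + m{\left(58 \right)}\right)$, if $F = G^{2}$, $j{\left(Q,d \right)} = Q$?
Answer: $-1174630$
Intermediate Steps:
$F = 576$ ($F = 24^{2} = 576$)
$o = 580$ ($o = 4 + 576 = 580$)
$z = -782$ ($z = \left(3 - 26\right) \left(7 + 27\right) = \left(-23\right) 34 = -782$)
$m{\left(C \right)} = -782$
$\left(4965 + 850\right) \left(o + m{\left(58 \right)}\right) = \left(4965 + 850\right) \left(580 - 782\right) = 5815 \left(-202\right) = -1174630$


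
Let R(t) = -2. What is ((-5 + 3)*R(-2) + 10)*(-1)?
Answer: -14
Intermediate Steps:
((-5 + 3)*R(-2) + 10)*(-1) = ((-5 + 3)*(-2) + 10)*(-1) = (-2*(-2) + 10)*(-1) = (4 + 10)*(-1) = 14*(-1) = -14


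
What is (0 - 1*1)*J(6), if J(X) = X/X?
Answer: -1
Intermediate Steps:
J(X) = 1
(0 - 1*1)*J(6) = (0 - 1*1)*1 = (0 - 1)*1 = -1*1 = -1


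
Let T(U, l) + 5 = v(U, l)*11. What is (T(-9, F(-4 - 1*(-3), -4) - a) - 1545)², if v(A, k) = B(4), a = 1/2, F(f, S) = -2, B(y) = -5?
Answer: 2576025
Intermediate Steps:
a = ½ ≈ 0.50000
v(A, k) = -5
T(U, l) = -60 (T(U, l) = -5 - 5*11 = -5 - 55 = -60)
(T(-9, F(-4 - 1*(-3), -4) - a) - 1545)² = (-60 - 1545)² = (-1605)² = 2576025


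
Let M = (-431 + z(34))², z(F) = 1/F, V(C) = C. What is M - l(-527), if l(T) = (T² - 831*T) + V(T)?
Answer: -611990275/1156 ≈ -5.2940e+5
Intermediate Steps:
l(T) = T² - 830*T (l(T) = (T² - 831*T) + T = T² - 830*T)
M = 214710409/1156 (M = (-431 + 1/34)² = (-14653/34)² = 214710409/1156 ≈ 1.8574e+5)
M - l(-527) = 214710409/1156 - (-527)*(-830 - 527) = 214710409/1156 - (-527)*(-1357) = 214710409/1156 - 1*715139 = 214710409/1156 - 715139 = -611990275/1156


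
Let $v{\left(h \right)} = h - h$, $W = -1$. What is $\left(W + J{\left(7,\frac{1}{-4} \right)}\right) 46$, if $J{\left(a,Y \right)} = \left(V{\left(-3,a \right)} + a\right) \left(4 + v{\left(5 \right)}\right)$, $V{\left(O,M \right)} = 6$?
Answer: $2346$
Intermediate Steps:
$v{\left(h \right)} = 0$
$J{\left(a,Y \right)} = 24 + 4 a$ ($J{\left(a,Y \right)} = \left(6 + a\right) \left(4 + 0\right) = \left(6 + a\right) 4 = 24 + 4 a$)
$\left(W + J{\left(7,\frac{1}{-4} \right)}\right) 46 = \left(-1 + \left(24 + 4 \cdot 7\right)\right) 46 = \left(-1 + \left(24 + 28\right)\right) 46 = \left(-1 + 52\right) 46 = 51 \cdot 46 = 2346$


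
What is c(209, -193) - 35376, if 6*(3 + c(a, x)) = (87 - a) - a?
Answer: -212605/6 ≈ -35434.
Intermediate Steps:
c(a, x) = 23/2 - a/3 (c(a, x) = -3 + ((87 - a) - a)/6 = -3 + (87 - 2*a)/6 = -3 + (29/2 - a/3) = 23/2 - a/3)
c(209, -193) - 35376 = (23/2 - ⅓*209) - 35376 = (23/2 - 209/3) - 35376 = -349/6 - 35376 = -212605/6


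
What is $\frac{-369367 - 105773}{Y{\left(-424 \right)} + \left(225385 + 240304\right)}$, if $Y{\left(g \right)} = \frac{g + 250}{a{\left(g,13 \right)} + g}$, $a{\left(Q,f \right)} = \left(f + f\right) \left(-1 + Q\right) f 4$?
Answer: $- \frac{27321690336}{26778235171} \approx -1.0203$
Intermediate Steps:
$a{\left(Q,f \right)} = 8 f^{2} \left(-1 + Q\right)$ ($a{\left(Q,f \right)} = 2 f \left(-1 + Q\right) f 4 = 2 f^{2} \left(-1 + Q\right) 4 = 8 f^{2} \left(-1 + Q\right)$)
$Y{\left(g \right)} = \frac{250 + g}{-1352 + 1353 g}$ ($Y{\left(g \right)} = \frac{g + 250}{8 \cdot 13^{2} \left(-1 + g\right) + g} = \frac{250 + g}{8 \cdot 169 \left(-1 + g\right) + g} = \frac{250 + g}{\left(-1352 + 1352 g\right) + g} = \frac{250 + g}{-1352 + 1353 g}$)
$\frac{-369367 - 105773}{Y{\left(-424 \right)} + \left(225385 + 240304\right)} = \frac{-369367 - 105773}{\frac{250 - 424}{-1352 + 1353 \left(-424\right)} + \left(225385 + 240304\right)} = - \frac{475140}{\frac{1}{-1352 - 573672} \left(-174\right) + 465689} = - \frac{475140}{\frac{1}{-575024} \left(-174\right) + 465689} = - \frac{475140}{\left(- \frac{1}{575024}\right) \left(-174\right) + 465689} = - \frac{475140}{\frac{87}{287512} + 465689} = - \frac{475140}{\frac{133891175855}{287512}} = \left(-475140\right) \frac{287512}{133891175855} = - \frac{27321690336}{26778235171}$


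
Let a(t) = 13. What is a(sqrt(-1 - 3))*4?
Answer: 52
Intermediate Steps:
a(sqrt(-1 - 3))*4 = 13*4 = 52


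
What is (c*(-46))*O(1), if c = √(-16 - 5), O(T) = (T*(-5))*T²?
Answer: 230*I*√21 ≈ 1054.0*I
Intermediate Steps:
O(T) = -5*T³ (O(T) = (-5*T)*T² = -5*T³)
c = I*√21 (c = √(-21) = I*√21 ≈ 4.5826*I)
(c*(-46))*O(1) = ((I*√21)*(-46))*(-5*1³) = (-46*I*√21)*(-5*1) = -46*I*√21*(-5) = 230*I*√21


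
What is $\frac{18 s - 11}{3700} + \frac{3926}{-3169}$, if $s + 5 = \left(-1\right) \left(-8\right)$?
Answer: $- \frac{14389933}{11725300} \approx -1.2273$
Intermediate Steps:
$s = 3$ ($s = -5 - -8 = -5 + 8 = 3$)
$\frac{18 s - 11}{3700} + \frac{3926}{-3169} = \frac{18 \cdot 3 - 11}{3700} + \frac{3926}{-3169} = \left(54 - 11\right) \frac{1}{3700} + 3926 \left(- \frac{1}{3169}\right) = 43 \cdot \frac{1}{3700} - \frac{3926}{3169} = \frac{43}{3700} - \frac{3926}{3169} = - \frac{14389933}{11725300}$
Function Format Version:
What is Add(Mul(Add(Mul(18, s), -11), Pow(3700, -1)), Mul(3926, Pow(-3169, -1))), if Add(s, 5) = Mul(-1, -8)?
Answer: Rational(-14389933, 11725300) ≈ -1.2273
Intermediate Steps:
s = 3 (s = Add(-5, Mul(-1, -8)) = Add(-5, 8) = 3)
Add(Mul(Add(Mul(18, s), -11), Pow(3700, -1)), Mul(3926, Pow(-3169, -1))) = Add(Mul(Add(Mul(18, 3), -11), Pow(3700, -1)), Mul(3926, Pow(-3169, -1))) = Add(Mul(Add(54, -11), Rational(1, 3700)), Mul(3926, Rational(-1, 3169))) = Add(Mul(43, Rational(1, 3700)), Rational(-3926, 3169)) = Add(Rational(43, 3700), Rational(-3926, 3169)) = Rational(-14389933, 11725300)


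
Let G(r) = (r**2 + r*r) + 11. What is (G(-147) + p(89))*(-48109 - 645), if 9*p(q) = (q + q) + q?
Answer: -6327099104/3 ≈ -2.1090e+9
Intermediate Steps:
G(r) = 11 + 2*r**2 (G(r) = (r**2 + r**2) + 11 = 2*r**2 + 11 = 11 + 2*r**2)
p(q) = q/3 (p(q) = ((q + q) + q)/9 = (2*q + q)/9 = (3*q)/9 = q/3)
(G(-147) + p(89))*(-48109 - 645) = ((11 + 2*(-147)**2) + (1/3)*89)*(-48109 - 645) = ((11 + 2*21609) + 89/3)*(-48754) = ((11 + 43218) + 89/3)*(-48754) = (43229 + 89/3)*(-48754) = (129776/3)*(-48754) = -6327099104/3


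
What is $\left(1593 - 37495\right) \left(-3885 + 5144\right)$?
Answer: $-45200618$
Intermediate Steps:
$\left(1593 - 37495\right) \left(-3885 + 5144\right) = \left(-35902\right) 1259 = -45200618$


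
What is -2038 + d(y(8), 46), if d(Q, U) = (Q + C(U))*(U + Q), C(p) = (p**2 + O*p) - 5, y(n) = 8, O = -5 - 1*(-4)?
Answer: 109904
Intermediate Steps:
O = -1 (O = -5 + 4 = -1)
C(p) = -5 + p**2 - p (C(p) = (p**2 - p) - 5 = -5 + p**2 - p)
d(Q, U) = (Q + U)*(-5 + Q + U**2 - U) (d(Q, U) = (Q + (-5 + U**2 - U))*(U + Q) = (-5 + Q + U**2 - U)*(Q + U) = (Q + U)*(-5 + Q + U**2 - U))
-2038 + d(y(8), 46) = -2038 + (8**2 + 46**3 - 1*46**2 - 5*8 - 5*46 + 8*46**2) = -2038 + (64 + 97336 - 1*2116 - 40 - 230 + 8*2116) = -2038 + (64 + 97336 - 2116 - 40 - 230 + 16928) = -2038 + 111942 = 109904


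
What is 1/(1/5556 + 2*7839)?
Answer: 5556/87106969 ≈ 6.3784e-5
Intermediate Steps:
1/(1/5556 + 2*7839) = 1/(1/5556 + 15678) = 1/(87106969/5556) = 5556/87106969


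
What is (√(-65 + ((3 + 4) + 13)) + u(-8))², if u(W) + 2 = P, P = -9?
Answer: 76 - 66*I*√5 ≈ 76.0 - 147.58*I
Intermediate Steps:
u(W) = -11 (u(W) = -2 - 9 = -11)
(√(-65 + ((3 + 4) + 13)) + u(-8))² = (√(-65 + ((3 + 4) + 13)) - 11)² = (√(-65 + (7 + 13)) - 11)² = (√(-65 + 20) - 11)² = (√(-45) - 11)² = (3*I*√5 - 11)² = (-11 + 3*I*√5)²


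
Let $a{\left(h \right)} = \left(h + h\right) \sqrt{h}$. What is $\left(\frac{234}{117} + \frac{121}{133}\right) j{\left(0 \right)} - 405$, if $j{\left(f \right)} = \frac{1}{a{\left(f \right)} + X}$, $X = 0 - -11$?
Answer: $- \frac{592128}{1463} \approx -404.74$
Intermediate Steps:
$a{\left(h \right)} = 2 h^{\frac{3}{2}}$ ($a{\left(h \right)} = 2 h \sqrt{h} = 2 h^{\frac{3}{2}}$)
$X = 11$ ($X = 0 + 11 = 11$)
$j{\left(f \right)} = \frac{1}{11 + 2 f^{\frac{3}{2}}}$ ($j{\left(f \right)} = \frac{1}{2 f^{\frac{3}{2}} + 11} = \frac{1}{11 + 2 f^{\frac{3}{2}}}$)
$\left(\frac{234}{117} + \frac{121}{133}\right) j{\left(0 \right)} - 405 = \frac{\frac{234}{117} + \frac{121}{133}}{11 + 2 \cdot 0^{\frac{3}{2}}} - 405 = \frac{234 \cdot \frac{1}{117} + 121 \cdot \frac{1}{133}}{11 + 2 \cdot 0} - 405 = \frac{2 + \frac{121}{133}}{11 + 0} - 405 = \frac{387}{133 \cdot 11} - 405 = \frac{387}{133} \cdot \frac{1}{11} - 405 = \frac{387}{1463} - 405 = - \frac{592128}{1463}$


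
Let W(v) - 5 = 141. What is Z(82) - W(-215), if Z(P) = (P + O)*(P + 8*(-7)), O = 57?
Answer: 3468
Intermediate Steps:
W(v) = 146 (W(v) = 5 + 141 = 146)
Z(P) = (-56 + P)*(57 + P) (Z(P) = (P + 57)*(P + 8*(-7)) = (57 + P)*(P - 56) = (57 + P)*(-56 + P) = (-56 + P)*(57 + P))
Z(82) - W(-215) = (-3192 + 82 + 82**2) - 1*146 = (-3192 + 82 + 6724) - 146 = 3614 - 146 = 3468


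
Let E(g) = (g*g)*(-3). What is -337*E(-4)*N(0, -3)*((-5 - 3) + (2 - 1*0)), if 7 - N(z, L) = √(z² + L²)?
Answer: -388224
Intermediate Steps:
E(g) = -3*g² (E(g) = g²*(-3) = -3*g²)
N(z, L) = 7 - √(L² + z²) (N(z, L) = 7 - √(z² + L²) = 7 - √(L² + z²))
-337*E(-4)*N(0, -3)*((-5 - 3) + (2 - 1*0)) = -337*(-3*(-4)²)*(7 - √((-3)² + 0²))*((-5 - 3) + (2 - 1*0)) = -337*(-3*16)*(7 - √(9 + 0))*(-8 + (2 + 0)) = -337*(-48*(7 - √9))*(-8 + 2) = -337*(-48*(7 - 1*3))*(-6) = -337*(-48*(7 - 3))*(-6) = -337*(-48*4)*(-6) = -(-64704)*(-6) = -337*1152 = -388224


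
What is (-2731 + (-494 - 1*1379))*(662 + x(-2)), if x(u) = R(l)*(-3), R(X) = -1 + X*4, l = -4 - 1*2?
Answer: -3393148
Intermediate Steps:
l = -6 (l = -4 - 2 = -6)
R(X) = -1 + 4*X
x(u) = 75 (x(u) = (-1 + 4*(-6))*(-3) = (-1 - 24)*(-3) = -25*(-3) = 75)
(-2731 + (-494 - 1*1379))*(662 + x(-2)) = (-2731 + (-494 - 1*1379))*(662 + 75) = (-2731 + (-494 - 1379))*737 = (-2731 - 1873)*737 = -4604*737 = -3393148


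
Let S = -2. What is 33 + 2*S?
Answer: 29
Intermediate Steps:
33 + 2*S = 33 + 2*(-2) = 33 - 4 = 29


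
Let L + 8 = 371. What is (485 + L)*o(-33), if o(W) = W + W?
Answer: -55968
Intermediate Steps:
L = 363 (L = -8 + 371 = 363)
o(W) = 2*W
(485 + L)*o(-33) = (485 + 363)*(2*(-33)) = 848*(-66) = -55968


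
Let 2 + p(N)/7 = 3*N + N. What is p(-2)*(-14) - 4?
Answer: 976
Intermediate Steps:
p(N) = -14 + 28*N (p(N) = -14 + 7*(3*N + N) = -14 + 7*(4*N) = -14 + 28*N)
p(-2)*(-14) - 4 = (-14 + 28*(-2))*(-14) - 4 = (-14 - 56)*(-14) - 4 = -70*(-14) - 4 = 980 - 4 = 976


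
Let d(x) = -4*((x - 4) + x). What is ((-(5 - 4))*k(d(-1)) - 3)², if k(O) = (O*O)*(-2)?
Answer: 1320201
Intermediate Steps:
d(x) = 16 - 8*x (d(x) = -4*((-4 + x) + x) = -4*(-4 + 2*x) = 16 - 8*x)
k(O) = -2*O² (k(O) = O²*(-2) = -2*O²)
((-(5 - 4))*k(d(-1)) - 3)² = ((-(5 - 4))*(-2*(16 - 8*(-1))²) - 3)² = ((-1*1)*(-2*(16 + 8)²) - 3)² = (-(-2)*24² - 3)² = (-(-2)*576 - 3)² = (-1*(-1152) - 3)² = (1152 - 3)² = 1149² = 1320201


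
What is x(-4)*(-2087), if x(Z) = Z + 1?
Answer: 6261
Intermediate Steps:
x(Z) = 1 + Z
x(-4)*(-2087) = (1 - 4)*(-2087) = -3*(-2087) = 6261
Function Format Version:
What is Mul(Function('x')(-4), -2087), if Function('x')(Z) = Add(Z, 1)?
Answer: 6261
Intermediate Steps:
Function('x')(Z) = Add(1, Z)
Mul(Function('x')(-4), -2087) = Mul(Add(1, -4), -2087) = Mul(-3, -2087) = 6261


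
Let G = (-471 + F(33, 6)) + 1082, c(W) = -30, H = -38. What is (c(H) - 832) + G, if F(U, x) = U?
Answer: -218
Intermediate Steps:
G = 644 (G = (-471 + 33) + 1082 = -438 + 1082 = 644)
(c(H) - 832) + G = (-30 - 832) + 644 = -862 + 644 = -218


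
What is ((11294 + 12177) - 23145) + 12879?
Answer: 13205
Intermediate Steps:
((11294 + 12177) - 23145) + 12879 = (23471 - 23145) + 12879 = 326 + 12879 = 13205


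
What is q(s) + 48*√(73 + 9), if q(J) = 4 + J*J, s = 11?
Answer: 125 + 48*√82 ≈ 559.66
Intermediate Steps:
q(J) = 4 + J²
q(s) + 48*√(73 + 9) = (4 + 11²) + 48*√(73 + 9) = (4 + 121) + 48*√82 = 125 + 48*√82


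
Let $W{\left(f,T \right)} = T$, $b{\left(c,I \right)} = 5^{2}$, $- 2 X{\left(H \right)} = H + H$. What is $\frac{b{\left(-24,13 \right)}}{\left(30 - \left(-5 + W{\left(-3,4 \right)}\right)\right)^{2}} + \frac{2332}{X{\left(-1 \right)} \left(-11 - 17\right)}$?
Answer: $- \frac{560088}{6727} \approx -83.26$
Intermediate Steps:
$X{\left(H \right)} = - H$ ($X{\left(H \right)} = - \frac{H + H}{2} = - \frac{2 H}{2} = - H$)
$b{\left(c,I \right)} = 25$
$\frac{b{\left(-24,13 \right)}}{\left(30 - \left(-5 + W{\left(-3,4 \right)}\right)\right)^{2}} + \frac{2332}{X{\left(-1 \right)} \left(-11 - 17\right)} = \frac{25}{\left(30 + \left(\left(-1\right) 4 + 5\right)\right)^{2}} + \frac{2332}{\left(-1\right) \left(-1\right) \left(-11 - 17\right)} = \frac{25}{\left(30 + \left(-4 + 5\right)\right)^{2}} + \frac{2332}{1 \left(-28\right)} = \frac{25}{\left(30 + 1\right)^{2}} + \frac{2332}{-28} = \frac{25}{31^{2}} + 2332 \left(- \frac{1}{28}\right) = \frac{25}{961} - \frac{583}{7} = - \frac{560088}{6727}$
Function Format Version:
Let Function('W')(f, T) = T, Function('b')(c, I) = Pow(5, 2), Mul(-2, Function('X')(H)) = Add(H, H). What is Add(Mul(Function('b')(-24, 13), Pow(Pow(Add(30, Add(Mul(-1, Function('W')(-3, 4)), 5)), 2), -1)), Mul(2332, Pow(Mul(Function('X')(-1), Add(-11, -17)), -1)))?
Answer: Rational(-560088, 6727) ≈ -83.260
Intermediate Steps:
Function('X')(H) = Mul(-1, H) (Function('X')(H) = Mul(Rational(-1, 2), Add(H, H)) = Mul(Rational(-1, 2), Mul(2, H)) = Mul(-1, H))
Function('b')(c, I) = 25
Add(Mul(Function('b')(-24, 13), Pow(Pow(Add(30, Add(Mul(-1, Function('W')(-3, 4)), 5)), 2), -1)), Mul(2332, Pow(Mul(Function('X')(-1), Add(-11, -17)), -1))) = Add(Mul(25, Pow(Pow(Add(30, Add(Mul(-1, 4), 5)), 2), -1)), Mul(2332, Pow(Mul(Mul(-1, -1), Add(-11, -17)), -1))) = Add(Mul(25, Pow(Pow(Add(30, Add(-4, 5)), 2), -1)), Mul(2332, Pow(Mul(1, -28), -1))) = Add(Mul(25, Pow(Pow(Add(30, 1), 2), -1)), Mul(2332, Pow(-28, -1))) = Add(Mul(25, Pow(Pow(31, 2), -1)), Mul(2332, Rational(-1, 28))) = Add(Mul(25, Pow(961, -1)), Rational(-583, 7)) = Add(Mul(25, Rational(1, 961)), Rational(-583, 7)) = Add(Rational(25, 961), Rational(-583, 7)) = Rational(-560088, 6727)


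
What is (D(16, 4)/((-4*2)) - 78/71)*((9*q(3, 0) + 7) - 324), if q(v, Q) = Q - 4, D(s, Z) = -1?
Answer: 195209/568 ≈ 343.68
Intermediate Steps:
q(v, Q) = -4 + Q
(D(16, 4)/((-4*2)) - 78/71)*((9*q(3, 0) + 7) - 324) = (-1/((-4*2)) - 78/71)*((9*(-4 + 0) + 7) - 324) = (-1/(-8) - 78*1/71)*((9*(-4) + 7) - 324) = (-1*(-1/8) - 78/71)*((-36 + 7) - 324) = (1/8 - 78/71)*(-29 - 324) = -553/568*(-353) = 195209/568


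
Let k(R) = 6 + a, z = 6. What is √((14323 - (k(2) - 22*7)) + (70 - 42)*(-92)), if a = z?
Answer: 3*√1321 ≈ 109.04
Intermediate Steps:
a = 6
k(R) = 12 (k(R) = 6 + 6 = 12)
√((14323 - (k(2) - 22*7)) + (70 - 42)*(-92)) = √((14323 - (12 - 22*7)) + (70 - 42)*(-92)) = √((14323 - (12 - 154)) + 28*(-92)) = √((14323 - 1*(-142)) - 2576) = √((14323 + 142) - 2576) = √(14465 - 2576) = √11889 = 3*√1321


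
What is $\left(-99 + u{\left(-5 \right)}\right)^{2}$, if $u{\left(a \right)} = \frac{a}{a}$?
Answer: $9604$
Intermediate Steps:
$u{\left(a \right)} = 1$
$\left(-99 + u{\left(-5 \right)}\right)^{2} = \left(-99 + 1\right)^{2} = \left(-98\right)^{2} = 9604$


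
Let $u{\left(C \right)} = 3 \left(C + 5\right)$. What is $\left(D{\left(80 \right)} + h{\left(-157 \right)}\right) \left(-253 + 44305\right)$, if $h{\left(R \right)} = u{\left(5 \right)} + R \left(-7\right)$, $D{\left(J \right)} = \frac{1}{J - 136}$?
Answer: $\frac{696274899}{14} \approx 4.9734 \cdot 10^{7}$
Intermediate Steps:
$D{\left(J \right)} = \frac{1}{-136 + J}$
$u{\left(C \right)} = 15 + 3 C$ ($u{\left(C \right)} = 3 \left(5 + C\right) = 15 + 3 C$)
$h{\left(R \right)} = 30 - 7 R$ ($h{\left(R \right)} = \left(15 + 3 \cdot 5\right) + R \left(-7\right) = \left(15 + 15\right) - 7 R = 30 - 7 R$)
$\left(D{\left(80 \right)} + h{\left(-157 \right)}\right) \left(-253 + 44305\right) = \left(\frac{1}{-136 + 80} + \left(30 - -1099\right)\right) \left(-253 + 44305\right) = \left(\frac{1}{-56} + \left(30 + 1099\right)\right) 44052 = \left(- \frac{1}{56} + 1129\right) 44052 = \frac{63223}{56} \cdot 44052 = \frac{696274899}{14}$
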